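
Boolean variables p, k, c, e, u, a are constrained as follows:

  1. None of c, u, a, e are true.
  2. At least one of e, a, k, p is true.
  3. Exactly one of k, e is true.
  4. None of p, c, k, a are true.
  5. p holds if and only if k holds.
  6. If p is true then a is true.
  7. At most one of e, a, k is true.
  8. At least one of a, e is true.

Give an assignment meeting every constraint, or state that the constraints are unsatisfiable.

UNSATISFIABLE

Case c = True:
  Constraint (1) is violated (c=T) — contradiction.
Case c = False:
  (1) forces u = False.
  (1) forces a = False.
  (1) forces e = False.
  Constraint (8) is violated (a=F, e=F) — contradiction.
Both cases fail — unsatisfiable.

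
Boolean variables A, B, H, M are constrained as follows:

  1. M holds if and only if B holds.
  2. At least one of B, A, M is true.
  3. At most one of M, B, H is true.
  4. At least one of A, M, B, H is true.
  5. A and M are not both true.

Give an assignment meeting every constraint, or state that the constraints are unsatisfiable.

A=T; B=F; H=T; M=F

  (1) M=F, B=F — same ✓
  (2) {B, A, M}: 1 true — at least one ✓
  (3) {M, B, H}: 1 true — at most one ✓
  (4) {A, M, B, H}: 2 true — at least one ✓
  (5) A=T, M=F — not both ✓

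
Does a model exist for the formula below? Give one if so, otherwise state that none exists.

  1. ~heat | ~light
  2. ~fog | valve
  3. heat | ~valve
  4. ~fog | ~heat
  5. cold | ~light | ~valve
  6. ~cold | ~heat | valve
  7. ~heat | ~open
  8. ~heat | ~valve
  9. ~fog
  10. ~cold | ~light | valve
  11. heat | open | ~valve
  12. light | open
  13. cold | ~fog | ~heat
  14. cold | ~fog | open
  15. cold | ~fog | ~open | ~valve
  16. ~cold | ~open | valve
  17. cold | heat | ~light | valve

Unit clause (~fog) forces fog = False.
Try light = True:
  (~heat | ~light) forces heat = False.
  (heat | ~valve) forces valve = False.
  (~cold | ~light | valve) forces cold = False.
  clause (cold | heat | ~light | valve) is falsified — backtrack.
So light = False.
  then (light | open) forces open = True.
  then (~heat | ~open) forces heat = False.
  then (heat | ~valve) forces valve = False.
  then (~cold | ~open | valve) forces cold = False.
All clauses satisfied.

light=F; cold=F; fog=F; heat=F; open=T; valve=F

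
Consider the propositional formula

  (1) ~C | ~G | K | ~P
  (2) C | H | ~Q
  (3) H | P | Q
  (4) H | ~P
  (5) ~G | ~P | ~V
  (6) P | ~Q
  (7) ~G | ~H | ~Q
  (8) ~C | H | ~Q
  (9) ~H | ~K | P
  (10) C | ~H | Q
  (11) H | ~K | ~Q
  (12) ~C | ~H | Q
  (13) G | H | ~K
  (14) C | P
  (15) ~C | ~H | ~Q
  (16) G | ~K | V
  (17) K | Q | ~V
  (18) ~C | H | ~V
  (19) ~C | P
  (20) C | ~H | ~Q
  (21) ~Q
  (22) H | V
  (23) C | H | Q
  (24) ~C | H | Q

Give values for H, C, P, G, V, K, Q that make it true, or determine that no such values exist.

The formula is unsatisfiable.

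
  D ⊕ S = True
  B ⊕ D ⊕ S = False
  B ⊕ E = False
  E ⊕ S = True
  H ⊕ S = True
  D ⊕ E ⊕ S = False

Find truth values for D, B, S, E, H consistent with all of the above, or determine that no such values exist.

D: True, B: True, S: False, E: True, H: True

D ⊕ S = T ⊕ F = True ✓
B ⊕ D ⊕ S = T ⊕ T ⊕ F = False ✓
B ⊕ E = T ⊕ T = False ✓
E ⊕ S = T ⊕ F = True ✓
H ⊕ S = T ⊕ F = True ✓
D ⊕ E ⊕ S = T ⊕ T ⊕ F = False ✓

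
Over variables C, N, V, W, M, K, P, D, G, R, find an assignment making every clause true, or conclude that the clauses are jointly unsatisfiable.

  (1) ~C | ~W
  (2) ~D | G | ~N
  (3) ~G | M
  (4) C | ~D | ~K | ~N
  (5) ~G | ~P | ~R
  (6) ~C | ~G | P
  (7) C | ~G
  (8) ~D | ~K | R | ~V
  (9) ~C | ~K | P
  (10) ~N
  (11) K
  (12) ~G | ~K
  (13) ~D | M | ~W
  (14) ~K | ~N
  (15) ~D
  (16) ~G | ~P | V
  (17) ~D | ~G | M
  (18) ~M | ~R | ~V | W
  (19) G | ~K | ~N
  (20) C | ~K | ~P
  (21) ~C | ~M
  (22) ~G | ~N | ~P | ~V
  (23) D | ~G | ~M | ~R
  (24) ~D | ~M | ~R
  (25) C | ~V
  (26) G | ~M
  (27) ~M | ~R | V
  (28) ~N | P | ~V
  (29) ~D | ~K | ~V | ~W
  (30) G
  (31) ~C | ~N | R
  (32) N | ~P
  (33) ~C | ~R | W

Case N = True:
  Clause (~N) is falsified — contradiction.
Case N = False:
  (K) forces K = True.
  (~G | ~K) forces G = False.
  Clause (G) is falsified — contradiction.
Both cases fail, so the formula is unsatisfiable.

UNSATISFIABLE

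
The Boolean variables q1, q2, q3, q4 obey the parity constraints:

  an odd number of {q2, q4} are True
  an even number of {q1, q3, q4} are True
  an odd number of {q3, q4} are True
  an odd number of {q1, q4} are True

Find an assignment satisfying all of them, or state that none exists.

q1: True, q2: True, q3: True, q4: False

{q2, q4}: 1 true → odd ✓
{q1, q3, q4}: 2 true → even ✓
{q3, q4}: 1 true → odd ✓
{q1, q4}: 1 true → odd ✓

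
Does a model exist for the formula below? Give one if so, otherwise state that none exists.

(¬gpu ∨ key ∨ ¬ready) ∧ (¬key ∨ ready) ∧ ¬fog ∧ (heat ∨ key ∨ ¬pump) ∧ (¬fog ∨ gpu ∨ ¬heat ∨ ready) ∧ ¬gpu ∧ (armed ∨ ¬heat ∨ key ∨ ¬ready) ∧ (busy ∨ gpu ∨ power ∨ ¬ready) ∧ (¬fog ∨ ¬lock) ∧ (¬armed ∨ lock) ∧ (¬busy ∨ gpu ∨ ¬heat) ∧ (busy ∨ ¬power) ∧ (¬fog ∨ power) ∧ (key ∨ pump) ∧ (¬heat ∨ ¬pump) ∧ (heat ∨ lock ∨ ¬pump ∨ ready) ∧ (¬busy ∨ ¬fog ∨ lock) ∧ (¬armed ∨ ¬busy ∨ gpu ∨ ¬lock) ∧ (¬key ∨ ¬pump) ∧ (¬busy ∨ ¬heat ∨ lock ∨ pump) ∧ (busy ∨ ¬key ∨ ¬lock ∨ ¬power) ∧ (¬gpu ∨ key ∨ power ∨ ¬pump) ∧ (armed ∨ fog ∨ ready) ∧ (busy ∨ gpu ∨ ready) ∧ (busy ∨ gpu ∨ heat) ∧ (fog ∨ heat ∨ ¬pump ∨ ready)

key = True, pump = False, lock = True, ready = True, heat = False, fog = False, gpu = False, armed = False, busy = True, power = True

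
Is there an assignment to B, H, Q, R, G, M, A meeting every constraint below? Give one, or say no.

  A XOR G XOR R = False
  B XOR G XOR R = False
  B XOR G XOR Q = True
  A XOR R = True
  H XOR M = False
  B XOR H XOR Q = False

B=F, H=F, Q=F, R=T, G=T, M=F, A=F

A XOR G XOR R = F XOR T XOR T = False ✓
B XOR G XOR R = F XOR T XOR T = False ✓
B XOR G XOR Q = F XOR T XOR F = True ✓
A XOR R = F XOR T = True ✓
H XOR M = F XOR F = False ✓
B XOR H XOR Q = F XOR F XOR F = False ✓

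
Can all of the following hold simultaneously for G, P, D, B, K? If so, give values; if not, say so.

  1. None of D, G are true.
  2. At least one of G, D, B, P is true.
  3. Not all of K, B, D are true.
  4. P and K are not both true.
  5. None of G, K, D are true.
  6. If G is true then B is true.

G = False; P = False; D = False; B = True; K = False

  (1) {D, G}: 0 true — none ✓
  (2) {G, D, B, P}: 1 true — at least one ✓
  (3) {K, B, D}: 1/3 true — not all ✓
  (4) P=F, K=F — not both ✓
  (5) {G, K, D}: 0 true — none ✓
  (6) G=F ⇒ B: vacuous ✓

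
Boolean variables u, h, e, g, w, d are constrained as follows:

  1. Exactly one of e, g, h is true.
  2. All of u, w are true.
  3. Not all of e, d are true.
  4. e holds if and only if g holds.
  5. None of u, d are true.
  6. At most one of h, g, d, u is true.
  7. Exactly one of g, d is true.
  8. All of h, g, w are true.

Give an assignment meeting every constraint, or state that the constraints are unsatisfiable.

Unsatisfiable

Case u = True:
  Constraint (5) is violated (u=T) — contradiction.
Case u = False:
  Constraint (2) is violated (u=F) — contradiction.
Both cases fail — unsatisfiable.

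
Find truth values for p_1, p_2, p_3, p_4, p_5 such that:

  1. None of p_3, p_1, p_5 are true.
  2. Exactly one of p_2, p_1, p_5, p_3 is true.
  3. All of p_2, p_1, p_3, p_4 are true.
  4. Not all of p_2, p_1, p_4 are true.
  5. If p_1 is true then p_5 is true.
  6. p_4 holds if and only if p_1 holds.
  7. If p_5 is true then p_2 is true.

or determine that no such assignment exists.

No satisfying assignment exists.

Case p_1 = True:
  Constraint (1) is violated (p_1=T) — contradiction.
Case p_1 = False:
  Constraint (3) is violated (p_1=F) — contradiction.
Both cases fail — unsatisfiable.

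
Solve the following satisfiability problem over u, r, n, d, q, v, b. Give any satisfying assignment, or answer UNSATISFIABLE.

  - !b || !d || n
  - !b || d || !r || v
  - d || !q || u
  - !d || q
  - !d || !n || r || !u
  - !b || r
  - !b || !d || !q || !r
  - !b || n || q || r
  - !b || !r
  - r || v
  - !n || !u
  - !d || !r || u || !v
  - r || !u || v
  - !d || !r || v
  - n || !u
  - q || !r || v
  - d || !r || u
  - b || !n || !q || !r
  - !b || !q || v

u: False; r: False; n: True; d: False; q: False; v: True; b: False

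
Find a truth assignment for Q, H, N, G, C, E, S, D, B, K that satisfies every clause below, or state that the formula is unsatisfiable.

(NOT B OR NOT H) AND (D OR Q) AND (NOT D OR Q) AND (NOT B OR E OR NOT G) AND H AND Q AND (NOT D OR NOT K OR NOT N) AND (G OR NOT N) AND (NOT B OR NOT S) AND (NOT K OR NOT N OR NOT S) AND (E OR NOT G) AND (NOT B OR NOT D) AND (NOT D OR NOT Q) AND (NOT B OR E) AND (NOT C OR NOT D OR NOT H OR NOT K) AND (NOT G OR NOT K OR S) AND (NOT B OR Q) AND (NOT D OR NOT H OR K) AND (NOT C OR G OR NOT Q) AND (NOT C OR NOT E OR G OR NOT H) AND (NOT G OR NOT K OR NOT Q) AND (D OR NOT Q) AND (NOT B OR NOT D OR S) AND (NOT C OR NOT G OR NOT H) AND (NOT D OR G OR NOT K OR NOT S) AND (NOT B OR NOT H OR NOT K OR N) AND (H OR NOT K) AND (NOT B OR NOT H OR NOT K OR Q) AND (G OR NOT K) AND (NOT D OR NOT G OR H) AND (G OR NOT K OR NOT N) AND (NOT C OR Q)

Case D = True:
  (NOT D OR Q) forces Q = True.
  Clause (NOT D OR NOT Q) is falsified — contradiction.
Case D = False:
  (D OR Q) forces Q = True.
  Clause (D OR NOT Q) is falsified — contradiction.
Both cases fail, so the formula is unsatisfiable.

No satisfying assignment exists.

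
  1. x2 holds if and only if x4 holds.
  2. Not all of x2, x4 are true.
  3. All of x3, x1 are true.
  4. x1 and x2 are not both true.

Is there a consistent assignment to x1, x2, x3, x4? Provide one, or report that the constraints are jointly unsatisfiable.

x1: True, x2: False, x3: True, x4: False

  (1) x2=F, x4=F — same ✓
  (2) {x2, x4}: 0/2 true — not all ✓
  (3) {x3, x1}: all 2 true ✓
  (4) x1=T, x2=F — not both ✓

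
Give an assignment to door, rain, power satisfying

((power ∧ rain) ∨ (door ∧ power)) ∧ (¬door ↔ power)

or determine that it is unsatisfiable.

door: False, rain: True, power: True

  (power ∧ rain) ∨ (door ∧ power) = True
    power ∧ rain = True
    door ∧ power = False
  ¬door ↔ power = True
    ¬door = True
Both conjuncts True, so the formula holds.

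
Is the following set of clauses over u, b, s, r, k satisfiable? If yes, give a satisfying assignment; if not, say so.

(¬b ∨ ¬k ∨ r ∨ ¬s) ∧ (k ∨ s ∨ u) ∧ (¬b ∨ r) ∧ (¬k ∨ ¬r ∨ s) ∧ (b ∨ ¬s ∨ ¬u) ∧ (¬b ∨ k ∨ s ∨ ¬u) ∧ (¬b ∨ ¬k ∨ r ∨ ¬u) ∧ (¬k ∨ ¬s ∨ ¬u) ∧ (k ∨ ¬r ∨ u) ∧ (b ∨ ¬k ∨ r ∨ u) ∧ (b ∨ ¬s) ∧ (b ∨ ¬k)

Set u = True.
Set b = False.
  then (b ∨ ¬s ∨ ¬u) forces s = False.
  then (b ∨ ¬k) forces k = False.
Set r = True.
All clauses satisfied.

u: True, b: False, s: False, r: True, k: False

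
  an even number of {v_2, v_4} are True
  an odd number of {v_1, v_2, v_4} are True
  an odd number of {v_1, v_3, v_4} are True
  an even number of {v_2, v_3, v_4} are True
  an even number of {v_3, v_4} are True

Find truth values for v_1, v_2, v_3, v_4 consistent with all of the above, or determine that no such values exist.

v_1 = True; v_2 = False; v_3 = False; v_4 = False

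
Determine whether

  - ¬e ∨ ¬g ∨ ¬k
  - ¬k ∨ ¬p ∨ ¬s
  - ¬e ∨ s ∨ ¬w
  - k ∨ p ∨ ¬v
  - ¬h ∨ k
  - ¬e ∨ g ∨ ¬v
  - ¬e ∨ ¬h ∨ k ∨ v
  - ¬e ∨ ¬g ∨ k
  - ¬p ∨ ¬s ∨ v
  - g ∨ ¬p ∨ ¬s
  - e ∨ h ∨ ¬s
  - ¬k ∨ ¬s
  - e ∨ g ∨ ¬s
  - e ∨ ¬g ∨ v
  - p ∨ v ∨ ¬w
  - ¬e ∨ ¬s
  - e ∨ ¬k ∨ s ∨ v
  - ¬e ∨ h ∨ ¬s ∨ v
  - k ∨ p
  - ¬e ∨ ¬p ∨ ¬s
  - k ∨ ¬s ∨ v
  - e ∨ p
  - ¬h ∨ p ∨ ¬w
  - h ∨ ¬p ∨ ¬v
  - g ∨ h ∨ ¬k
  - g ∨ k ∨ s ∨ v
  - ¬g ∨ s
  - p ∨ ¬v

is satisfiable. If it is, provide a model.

Set w = False.
Set v = False.
Set g = False.
Set p = True.
  then (¬p ∨ ¬s ∨ v) forces s = False.
  then (g ∨ k ∨ s ∨ v) forces k = True.
  then (e ∨ ¬k ∨ s ∨ v) forces e = True.
  then (g ∨ h ∨ ¬k) forces h = True.
All clauses satisfied.

w=F, v=F, g=F, p=T, e=T, k=T, s=F, h=T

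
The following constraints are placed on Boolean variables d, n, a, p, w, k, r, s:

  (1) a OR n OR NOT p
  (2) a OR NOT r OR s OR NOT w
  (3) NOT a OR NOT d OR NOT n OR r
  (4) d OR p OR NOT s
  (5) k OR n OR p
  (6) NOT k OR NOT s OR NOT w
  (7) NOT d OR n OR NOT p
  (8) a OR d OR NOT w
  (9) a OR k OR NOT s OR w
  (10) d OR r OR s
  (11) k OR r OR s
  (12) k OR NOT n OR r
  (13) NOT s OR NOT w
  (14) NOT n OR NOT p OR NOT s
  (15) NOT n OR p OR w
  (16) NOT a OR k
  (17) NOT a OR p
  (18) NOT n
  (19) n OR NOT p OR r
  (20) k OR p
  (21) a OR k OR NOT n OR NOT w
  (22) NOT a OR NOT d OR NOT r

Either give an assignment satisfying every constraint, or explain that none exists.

Unit clause (NOT n) forces n = False.
Set d = True.
  then (NOT d OR n OR NOT p) forces p = False.
  then (NOT a OR p) forces a = False.
  then (k OR p) forces k = True.
Set w = True.
  then (NOT k OR NOT s OR NOT w) forces s = False.
  then (a OR NOT r OR s OR NOT w) forces r = False.
All clauses satisfied.

d=T, n=F, a=F, p=F, w=T, k=T, r=F, s=F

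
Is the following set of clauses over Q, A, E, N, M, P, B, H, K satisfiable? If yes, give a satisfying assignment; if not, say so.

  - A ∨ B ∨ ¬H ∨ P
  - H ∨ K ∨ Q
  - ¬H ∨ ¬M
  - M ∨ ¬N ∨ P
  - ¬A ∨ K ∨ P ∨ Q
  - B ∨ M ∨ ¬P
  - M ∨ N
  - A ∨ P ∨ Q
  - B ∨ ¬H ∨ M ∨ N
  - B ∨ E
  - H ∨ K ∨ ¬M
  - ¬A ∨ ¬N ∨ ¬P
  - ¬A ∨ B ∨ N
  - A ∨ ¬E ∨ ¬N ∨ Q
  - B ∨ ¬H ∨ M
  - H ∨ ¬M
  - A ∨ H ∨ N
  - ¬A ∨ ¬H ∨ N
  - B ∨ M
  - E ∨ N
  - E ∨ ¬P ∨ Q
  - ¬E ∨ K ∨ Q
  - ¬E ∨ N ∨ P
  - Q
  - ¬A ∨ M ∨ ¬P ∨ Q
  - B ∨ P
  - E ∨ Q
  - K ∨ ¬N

Q=T, A=F, E=T, N=T, M=F, P=T, B=T, H=T, K=T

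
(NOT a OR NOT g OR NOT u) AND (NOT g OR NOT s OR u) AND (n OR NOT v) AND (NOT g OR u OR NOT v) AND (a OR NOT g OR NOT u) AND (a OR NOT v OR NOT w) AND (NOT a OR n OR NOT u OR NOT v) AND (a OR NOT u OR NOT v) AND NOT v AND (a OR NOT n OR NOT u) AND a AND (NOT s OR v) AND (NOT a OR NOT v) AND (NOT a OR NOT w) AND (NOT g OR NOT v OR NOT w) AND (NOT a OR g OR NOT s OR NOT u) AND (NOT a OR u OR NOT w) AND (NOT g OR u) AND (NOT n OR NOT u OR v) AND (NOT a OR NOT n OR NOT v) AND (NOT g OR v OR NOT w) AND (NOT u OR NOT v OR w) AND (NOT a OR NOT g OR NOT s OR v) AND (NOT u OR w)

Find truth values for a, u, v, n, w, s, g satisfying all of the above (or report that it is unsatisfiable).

Unit clause (NOT v) forces v = False.
Unit clause (a) forces a = True.
In (NOT s OR v) only NOT s is left, so s = False.
In (NOT a OR NOT w) only NOT w is left, so w = False.
In (NOT u OR w) only NOT u is left, so u = False.
In (NOT g OR u) only NOT g is left, so g = False.
Set n = True.
All clauses satisfied.

a = True, u = False, v = False, n = True, w = False, s = False, g = False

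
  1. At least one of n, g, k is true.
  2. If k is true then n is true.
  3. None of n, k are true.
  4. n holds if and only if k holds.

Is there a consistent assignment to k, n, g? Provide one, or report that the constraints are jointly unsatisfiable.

k = False, n = False, g = True

  (1) {n, g, k}: 1 true — at least one ✓
  (2) k=F ⇒ n: vacuous ✓
  (3) {n, k}: 0 true — none ✓
  (4) n=F, k=F — same ✓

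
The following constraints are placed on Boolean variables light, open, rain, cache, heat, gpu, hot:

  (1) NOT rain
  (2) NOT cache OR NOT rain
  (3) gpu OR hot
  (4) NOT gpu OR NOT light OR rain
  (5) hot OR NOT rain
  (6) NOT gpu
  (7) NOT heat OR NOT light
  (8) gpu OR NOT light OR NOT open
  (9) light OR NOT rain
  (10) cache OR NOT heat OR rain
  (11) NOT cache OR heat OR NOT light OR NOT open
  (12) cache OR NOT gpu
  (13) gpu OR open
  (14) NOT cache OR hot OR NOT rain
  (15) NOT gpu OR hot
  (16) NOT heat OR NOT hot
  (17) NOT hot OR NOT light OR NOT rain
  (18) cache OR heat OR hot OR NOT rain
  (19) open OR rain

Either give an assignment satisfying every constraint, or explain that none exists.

light=F; open=T; rain=F; cache=T; heat=F; gpu=F; hot=T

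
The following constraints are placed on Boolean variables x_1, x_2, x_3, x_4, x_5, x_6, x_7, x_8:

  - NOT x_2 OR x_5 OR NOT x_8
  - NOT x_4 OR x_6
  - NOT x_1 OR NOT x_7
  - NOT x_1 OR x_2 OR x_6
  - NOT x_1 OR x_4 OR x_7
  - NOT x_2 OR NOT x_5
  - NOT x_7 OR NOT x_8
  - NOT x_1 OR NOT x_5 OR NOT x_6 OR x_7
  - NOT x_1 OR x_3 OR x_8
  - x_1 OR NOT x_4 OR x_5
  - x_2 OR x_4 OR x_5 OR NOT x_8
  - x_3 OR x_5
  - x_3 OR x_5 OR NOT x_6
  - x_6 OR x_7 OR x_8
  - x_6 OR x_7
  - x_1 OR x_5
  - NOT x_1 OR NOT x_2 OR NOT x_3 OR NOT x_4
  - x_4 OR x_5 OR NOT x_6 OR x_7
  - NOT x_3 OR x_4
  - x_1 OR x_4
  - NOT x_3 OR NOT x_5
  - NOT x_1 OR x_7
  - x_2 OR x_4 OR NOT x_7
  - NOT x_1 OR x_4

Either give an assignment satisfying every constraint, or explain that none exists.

Try x_1 = True:
  (NOT x_1 OR NOT x_7) forces x_7 = False.
  clause (NOT x_1 OR x_7) is falsified — backtrack.
So x_1 = False.
  then (x_1 OR x_5) forces x_5 = True.
  then (x_1 OR x_4) forces x_4 = True.
  then (NOT x_3 OR NOT x_5) forces x_3 = False.
  then (NOT x_4 OR x_6) forces x_6 = True.
  then (NOT x_2 OR NOT x_5) forces x_2 = False.
Set x_7 = False.
Set x_8 = False.
All clauses satisfied.

x_1: False; x_2: False; x_3: False; x_4: True; x_5: True; x_6: True; x_7: False; x_8: False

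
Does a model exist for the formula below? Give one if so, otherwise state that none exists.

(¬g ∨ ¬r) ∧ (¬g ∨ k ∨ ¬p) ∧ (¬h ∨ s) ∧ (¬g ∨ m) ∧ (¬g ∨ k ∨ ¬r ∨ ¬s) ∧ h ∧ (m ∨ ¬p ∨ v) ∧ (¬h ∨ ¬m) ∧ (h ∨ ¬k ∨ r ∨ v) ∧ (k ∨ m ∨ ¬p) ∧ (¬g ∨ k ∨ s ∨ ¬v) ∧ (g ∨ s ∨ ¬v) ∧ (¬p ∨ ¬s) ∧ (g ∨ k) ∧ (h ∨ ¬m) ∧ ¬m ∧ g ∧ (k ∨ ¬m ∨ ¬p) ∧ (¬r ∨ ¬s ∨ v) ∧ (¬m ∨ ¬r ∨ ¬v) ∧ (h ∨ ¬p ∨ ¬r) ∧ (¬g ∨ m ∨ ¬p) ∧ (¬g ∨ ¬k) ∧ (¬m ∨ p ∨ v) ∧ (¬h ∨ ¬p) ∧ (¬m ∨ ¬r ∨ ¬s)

Unsatisfiable — no assignment works.

Case m = True:
  Clause (¬m) is falsified — contradiction.
Case m = False:
  (¬g ∨ m) forces g = False.
  Clause (g) is falsified — contradiction.
Both cases fail, so the formula is unsatisfiable.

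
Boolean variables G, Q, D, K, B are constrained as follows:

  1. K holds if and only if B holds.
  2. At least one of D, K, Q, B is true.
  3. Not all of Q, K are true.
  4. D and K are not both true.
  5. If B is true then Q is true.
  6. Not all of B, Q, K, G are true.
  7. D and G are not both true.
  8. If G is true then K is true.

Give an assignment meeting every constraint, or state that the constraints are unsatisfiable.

G: False, Q: True, D: True, K: False, B: False

  (1) K=F, B=F — same ✓
  (2) {D, K, Q, B}: 2 true — at least one ✓
  (3) {Q, K}: 1/2 true — not all ✓
  (4) D=T, K=F — not both ✓
  (5) B=F ⇒ Q: vacuous ✓
  (6) {B, Q, K, G}: 1/4 true — not all ✓
  (7) D=T, G=F — not both ✓
  (8) G=F ⇒ K: vacuous ✓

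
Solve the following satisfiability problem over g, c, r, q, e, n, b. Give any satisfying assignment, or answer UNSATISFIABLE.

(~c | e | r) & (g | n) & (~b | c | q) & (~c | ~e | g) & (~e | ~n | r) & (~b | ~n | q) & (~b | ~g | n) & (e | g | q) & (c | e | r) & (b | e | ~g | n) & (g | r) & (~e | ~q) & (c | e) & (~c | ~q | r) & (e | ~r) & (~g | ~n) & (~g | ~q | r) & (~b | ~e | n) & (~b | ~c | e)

Set g = False.
  then (g | n) forces n = True.
  then (g | r) forces r = True.
  then (e | ~r) forces e = True.
  then (~c | ~e | g) forces c = False.
  then (~e | ~q) forces q = False.
  then (~b | c | q) forces b = False.
All clauses satisfied.

g=F, c=F, r=T, q=F, e=T, n=T, b=F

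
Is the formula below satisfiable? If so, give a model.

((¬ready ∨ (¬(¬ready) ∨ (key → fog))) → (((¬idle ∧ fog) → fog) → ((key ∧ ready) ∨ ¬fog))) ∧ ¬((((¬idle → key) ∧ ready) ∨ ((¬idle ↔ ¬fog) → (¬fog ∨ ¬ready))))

The conjunct ¬((((¬idle → key) ∧ ready) ∨ ((¬idle ↔ ¬fog) → (¬fog ∨ ¬ready)))) is unsatisfiable on its own:
  fog = True: simplifies to ¬((((¬idle → key) ∧ ready) ∨ (idle → ¬ready))).
    idle = True: simplifies to ¬((ready ∨ ¬ready)).
      ready = True: this becomes ¬((True ∨ False)) = False.
      ready = False: this becomes ¬((False ∨ True)) = False.
    idle = False: this becomes ¬(((key ∧ ready) ∨ True)) = False.
  fog = False: this becomes ¬((((¬idle → key) ∧ ready) ∨ True)) = False.
So the whole conjunction is unsatisfiable.

The formula is unsatisfiable.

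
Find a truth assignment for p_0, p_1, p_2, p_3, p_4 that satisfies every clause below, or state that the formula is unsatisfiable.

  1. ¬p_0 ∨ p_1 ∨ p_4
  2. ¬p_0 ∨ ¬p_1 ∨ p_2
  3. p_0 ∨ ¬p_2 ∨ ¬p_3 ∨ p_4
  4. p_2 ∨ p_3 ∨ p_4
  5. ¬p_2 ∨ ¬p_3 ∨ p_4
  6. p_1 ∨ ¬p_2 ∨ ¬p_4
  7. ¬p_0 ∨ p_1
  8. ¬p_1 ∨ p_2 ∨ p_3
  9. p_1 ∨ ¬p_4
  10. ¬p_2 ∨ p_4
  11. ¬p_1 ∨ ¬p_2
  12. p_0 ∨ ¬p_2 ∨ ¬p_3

Try p_0 = True:
  (¬p_0 ∨ p_1) forces p_1 = True.
  (¬p_0 ∨ ¬p_1 ∨ p_2) forces p_2 = True.
  clause (¬p_1 ∨ ¬p_2) is falsified — backtrack.
So p_0 = False.
Set p_1 = False.
  then (p_1 ∨ ¬p_4) forces p_4 = False.
  then (¬p_2 ∨ p_4) forces p_2 = False.
  then (p_2 ∨ p_3 ∨ p_4) forces p_3 = True.
All clauses satisfied.

p_0=F, p_1=F, p_2=F, p_3=T, p_4=F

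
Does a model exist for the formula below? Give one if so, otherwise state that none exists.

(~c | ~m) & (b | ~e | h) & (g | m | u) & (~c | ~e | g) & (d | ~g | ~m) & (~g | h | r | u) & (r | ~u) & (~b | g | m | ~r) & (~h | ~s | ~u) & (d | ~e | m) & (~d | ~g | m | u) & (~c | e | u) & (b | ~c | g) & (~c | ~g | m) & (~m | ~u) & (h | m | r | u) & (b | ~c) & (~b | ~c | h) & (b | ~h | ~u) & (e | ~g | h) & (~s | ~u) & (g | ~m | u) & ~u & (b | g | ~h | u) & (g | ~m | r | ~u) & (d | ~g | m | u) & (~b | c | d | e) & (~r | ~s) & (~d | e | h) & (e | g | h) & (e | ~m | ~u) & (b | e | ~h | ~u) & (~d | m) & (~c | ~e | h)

Unit clause (~u) forces u = False.
Set e = False.
  then (~c | e | u) forces c = False.
Try m = False:
  (g | m | u) forces g = True.
  (~d | ~g | m | u) forces d = False.
  clause (d | ~g | m | u) is falsified — backtrack.
So m = True.
  then (g | ~m | u) forces g = True.
  then (d | ~g | ~m) forces d = True.
  then (e | ~g | h) forces h = True.
Set r = False.
Set b = True.
Set s = True.
All clauses satisfied.

e = False; m = True; r = False; d = True; u = False; b = True; s = True; c = False; g = True; h = True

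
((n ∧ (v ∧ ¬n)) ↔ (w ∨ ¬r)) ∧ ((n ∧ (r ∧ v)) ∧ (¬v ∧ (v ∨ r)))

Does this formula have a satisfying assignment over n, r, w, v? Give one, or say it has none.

The formula is unsatisfiable.

Case v = True: the conjunct ¬v is False.
Case v = False: the conjunct v is False.
Both cases fail — unsatisfiable.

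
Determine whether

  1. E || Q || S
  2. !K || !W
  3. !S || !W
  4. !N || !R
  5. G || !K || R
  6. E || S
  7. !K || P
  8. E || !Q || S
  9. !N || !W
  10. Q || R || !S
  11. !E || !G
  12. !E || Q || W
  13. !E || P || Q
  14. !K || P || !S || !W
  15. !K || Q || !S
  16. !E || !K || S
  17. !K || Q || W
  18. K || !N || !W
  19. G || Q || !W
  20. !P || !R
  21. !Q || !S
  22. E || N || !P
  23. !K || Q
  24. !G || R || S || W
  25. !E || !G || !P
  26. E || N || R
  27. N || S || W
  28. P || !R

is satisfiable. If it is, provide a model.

Q = True, P = False, E = True, G = False, K = False, N = True, S = False, R = False, W = False

Set Q = True.
  then (!Q || !S) forces S = False.
  then (E || S) forces E = True.
  then (!E || !G) forces G = False.
  then (!E || !K || S) forces K = False.
Set P = False.
  then (P || !R) forces R = False.
Set N = True.
  then (!N || !W) forces W = False.
All clauses satisfied.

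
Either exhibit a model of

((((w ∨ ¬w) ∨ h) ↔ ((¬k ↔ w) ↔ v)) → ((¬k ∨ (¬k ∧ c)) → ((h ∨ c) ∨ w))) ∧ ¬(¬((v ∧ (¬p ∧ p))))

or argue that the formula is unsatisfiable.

UNSATISFIABLE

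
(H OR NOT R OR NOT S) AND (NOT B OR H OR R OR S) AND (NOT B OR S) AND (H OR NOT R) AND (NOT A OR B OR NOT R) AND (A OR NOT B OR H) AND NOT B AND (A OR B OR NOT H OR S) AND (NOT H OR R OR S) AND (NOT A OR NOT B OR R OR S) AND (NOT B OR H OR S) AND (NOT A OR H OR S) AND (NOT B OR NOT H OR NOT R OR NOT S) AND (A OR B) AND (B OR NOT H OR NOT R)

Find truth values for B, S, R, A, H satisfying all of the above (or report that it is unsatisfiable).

Unit clause (NOT B) forces B = False.
In (A OR B) only A is left, so A = True.
In (NOT A OR B OR NOT R) only NOT R is left, so R = False.
Try S = False:
  (NOT H OR R OR S) forces H = False.
  clause (NOT A OR H OR S) is falsified — backtrack.
So S = True.
Set H = True.
All clauses satisfied.

B=F, S=T, R=F, A=T, H=T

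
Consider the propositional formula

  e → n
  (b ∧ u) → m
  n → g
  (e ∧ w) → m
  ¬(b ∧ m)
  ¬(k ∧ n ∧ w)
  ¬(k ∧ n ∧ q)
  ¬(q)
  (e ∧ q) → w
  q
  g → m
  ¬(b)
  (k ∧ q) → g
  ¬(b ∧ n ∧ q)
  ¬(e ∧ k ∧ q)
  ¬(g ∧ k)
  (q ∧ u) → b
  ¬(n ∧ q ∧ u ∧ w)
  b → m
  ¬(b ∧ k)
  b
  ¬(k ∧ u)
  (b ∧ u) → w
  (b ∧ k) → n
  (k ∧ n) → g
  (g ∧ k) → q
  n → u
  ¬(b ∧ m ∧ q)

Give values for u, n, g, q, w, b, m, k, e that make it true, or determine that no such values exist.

Case q = True:
  Clause (¬q) is falsified — contradiction.
Case q = False:
  Clause (q) is falsified — contradiction.
Both cases fail, so the formula is unsatisfiable.

The formula is unsatisfiable.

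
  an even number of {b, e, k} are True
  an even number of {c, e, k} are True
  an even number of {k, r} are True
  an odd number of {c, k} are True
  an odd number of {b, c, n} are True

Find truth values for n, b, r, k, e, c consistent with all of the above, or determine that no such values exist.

n = True, b = True, r = False, k = False, e = True, c = True

{b, e, k}: 2 true → even ✓
{c, e, k}: 2 true → even ✓
{k, r}: 0 true → even ✓
{c, k}: 1 true → odd ✓
{b, c, n}: 3 true → odd ✓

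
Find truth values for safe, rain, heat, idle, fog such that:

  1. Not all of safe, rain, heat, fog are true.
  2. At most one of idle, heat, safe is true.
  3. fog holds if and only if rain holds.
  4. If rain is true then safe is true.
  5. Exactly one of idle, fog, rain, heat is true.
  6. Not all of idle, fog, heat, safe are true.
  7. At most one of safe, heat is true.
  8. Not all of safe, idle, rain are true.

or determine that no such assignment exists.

safe=F, rain=F, heat=F, idle=T, fog=F

  (1) {safe, rain, heat, fog}: 0/4 true — not all ✓
  (2) {idle, heat, safe}: 1 true — at most one ✓
  (3) fog=F, rain=F — same ✓
  (4) rain=F ⇒ safe: vacuous ✓
  (5) {idle, fog, rain, heat}: 1 true — exactly one ✓
  (6) {idle, fog, heat, safe}: 1/4 true — not all ✓
  (7) {safe, heat}: 0 true — at most one ✓
  (8) {safe, idle, rain}: 1/3 true — not all ✓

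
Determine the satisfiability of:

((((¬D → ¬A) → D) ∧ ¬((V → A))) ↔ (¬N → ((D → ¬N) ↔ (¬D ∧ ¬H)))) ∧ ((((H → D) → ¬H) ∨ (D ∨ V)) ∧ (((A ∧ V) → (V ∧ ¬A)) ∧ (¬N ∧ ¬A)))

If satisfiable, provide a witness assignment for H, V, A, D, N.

H: True; V: True; A: False; D: False; N: False

  (((¬D → ¬A) → D) ∧ ¬((V → A))) ↔ (¬N → ((D → ¬N) ↔ (¬D ∧ ¬H))) = True
    ((¬D → ¬A) → D) ∧ ¬((V → A)) = False
      (¬D → ¬A) → D = False
        ¬D → ¬A = True
          ¬D = True
          ¬A = True
      ¬((V → A)) = True
        V → A = False
    ¬N → ((D → ¬N) ↔ (¬D ∧ ¬H)) = False
      ¬N = True
      (D → ¬N) ↔ (¬D ∧ ¬H) = False
        D → ¬N = True
          ¬N = True
        ¬D ∧ ¬H = False
          ¬D = True
          ¬H = False
  (((H → D) → ¬H) ∨ (D ∨ V)) ∧ (((A ∧ V) → (V ∧ ¬A)) ∧ (¬N ∧ ¬A)) = True
    ((H → D) → ¬H) ∨ (D ∨ V) = True
      (H → D) → ¬H = True
        H → D = False
        ¬H = False
      D ∨ V = True
    ((A ∧ V) → (V ∧ ¬A)) ∧ (¬N ∧ ¬A) = True
      (A ∧ V) → (V ∧ ¬A) = True
        A ∧ V = False
        V ∧ ¬A = True
          ¬A = True
      ¬N ∧ ¬A = True
        ¬N = True
        ¬A = True
Both conjuncts True, so the formula holds.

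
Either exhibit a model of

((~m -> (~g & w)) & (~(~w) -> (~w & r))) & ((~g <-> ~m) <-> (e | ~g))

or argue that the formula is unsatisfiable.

w = False, r = False, m = True, g = True, e = True

  (~m -> (~g & w)) & (~(~w) -> (~w & r)) = True
    ~m -> (~g & w) = True
      ~m = False
      ~g & w = False
        ~g = False
    ~(~w) -> (~w & r) = True
      ~(~w) = False
        ~w = True
      ~w & r = False
        ~w = True
  (~g <-> ~m) <-> (e | ~g) = True
    ~g <-> ~m = True
      ~g = False
      ~m = False
    e | ~g = True
      ~g = False
Both conjuncts True, so the formula holds.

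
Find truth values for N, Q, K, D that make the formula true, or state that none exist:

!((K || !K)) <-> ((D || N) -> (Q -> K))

N=F, Q=T, K=F, D=T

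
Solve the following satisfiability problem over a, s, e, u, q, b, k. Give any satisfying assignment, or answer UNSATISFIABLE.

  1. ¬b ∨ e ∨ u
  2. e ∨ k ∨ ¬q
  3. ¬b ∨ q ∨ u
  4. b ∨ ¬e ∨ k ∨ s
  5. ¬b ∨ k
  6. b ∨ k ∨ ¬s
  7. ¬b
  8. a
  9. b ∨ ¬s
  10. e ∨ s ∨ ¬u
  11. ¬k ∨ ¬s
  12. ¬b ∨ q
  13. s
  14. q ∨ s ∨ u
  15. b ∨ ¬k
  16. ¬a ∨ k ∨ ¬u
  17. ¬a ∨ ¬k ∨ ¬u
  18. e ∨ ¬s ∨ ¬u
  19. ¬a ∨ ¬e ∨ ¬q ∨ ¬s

Unsatisfiable

Case s = True:
  (¬b) forces b = False.
  Clause (b ∨ ¬s) is falsified — contradiction.
Case s = False:
  Clause (s) is falsified — contradiction.
Both cases fail, so the formula is unsatisfiable.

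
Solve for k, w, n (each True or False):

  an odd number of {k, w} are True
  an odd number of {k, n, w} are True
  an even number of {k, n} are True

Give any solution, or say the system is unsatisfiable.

k = False; w = True; n = False

{k, w}: 1 true → odd ✓
{k, n, w}: 1 true → odd ✓
{k, n}: 0 true → even ✓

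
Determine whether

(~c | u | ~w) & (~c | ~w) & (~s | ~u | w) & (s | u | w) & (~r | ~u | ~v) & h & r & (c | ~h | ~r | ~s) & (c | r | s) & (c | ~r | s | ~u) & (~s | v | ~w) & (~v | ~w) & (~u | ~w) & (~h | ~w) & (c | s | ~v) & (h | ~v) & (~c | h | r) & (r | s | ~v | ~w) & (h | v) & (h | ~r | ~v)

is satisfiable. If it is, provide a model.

Unit clause (h) forces h = True.
Unit clause (r) forces r = True.
In (~h | ~w) only ~w is left, so w = False.
Set v = False.
Set u = True.
  then (~s | ~u | w) forces s = False.
  then (c | ~r | s | ~u) forces c = True.
All clauses satisfied.

v: False; w: False; h: True; r: True; u: True; s: False; c: True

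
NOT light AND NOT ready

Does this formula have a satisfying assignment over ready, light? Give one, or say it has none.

ready = False; light = False

  NOT light = True
  NOT ready = True
Both conjuncts True, so the formula holds.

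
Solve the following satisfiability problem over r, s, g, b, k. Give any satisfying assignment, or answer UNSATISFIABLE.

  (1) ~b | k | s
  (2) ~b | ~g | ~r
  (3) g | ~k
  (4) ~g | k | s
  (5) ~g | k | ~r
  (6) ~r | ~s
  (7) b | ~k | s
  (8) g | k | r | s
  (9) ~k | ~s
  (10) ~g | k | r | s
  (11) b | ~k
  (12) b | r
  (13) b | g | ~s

Set r = True.
  then (~r | ~s) forces s = False.
Try g = True:
  (~b | ~g | ~r) forces b = False.
  (~g | k | s) forces k = True.
  clause (b | ~k | s) is falsified — backtrack.
So g = False.
  then (g | ~k) forces k = False.
  then (~b | k | s) forces b = False.
All clauses satisfied.

r=T, s=F, g=F, b=F, k=F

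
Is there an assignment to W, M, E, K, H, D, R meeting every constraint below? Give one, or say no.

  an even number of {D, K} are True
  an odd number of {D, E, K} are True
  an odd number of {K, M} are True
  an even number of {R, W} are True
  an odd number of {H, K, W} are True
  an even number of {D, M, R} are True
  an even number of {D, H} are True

W=T; M=F; E=T; K=T; H=T; D=T; R=T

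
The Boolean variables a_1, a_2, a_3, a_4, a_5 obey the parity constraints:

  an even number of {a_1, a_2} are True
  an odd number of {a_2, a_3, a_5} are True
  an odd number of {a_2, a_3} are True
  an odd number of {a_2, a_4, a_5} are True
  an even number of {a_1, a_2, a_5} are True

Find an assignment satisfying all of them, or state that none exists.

a_1=T; a_2=T; a_3=F; a_4=F; a_5=F

{a_1, a_2}: 2 true → even ✓
{a_2, a_3, a_5}: 1 true → odd ✓
{a_2, a_3}: 1 true → odd ✓
{a_2, a_4, a_5}: 1 true → odd ✓
{a_1, a_2, a_5}: 2 true → even ✓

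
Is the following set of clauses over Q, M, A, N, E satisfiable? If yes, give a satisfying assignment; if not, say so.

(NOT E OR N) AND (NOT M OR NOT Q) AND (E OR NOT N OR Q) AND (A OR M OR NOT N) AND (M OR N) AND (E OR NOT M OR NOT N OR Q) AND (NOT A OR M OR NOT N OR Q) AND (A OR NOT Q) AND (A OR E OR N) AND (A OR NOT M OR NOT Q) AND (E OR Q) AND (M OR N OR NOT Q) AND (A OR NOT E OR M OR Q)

Q = True, M = False, A = True, N = True, E = False

Set Q = True.
  then (NOT M OR NOT Q) forces M = False.
  then (M OR N) forces N = True.
  then (A OR NOT Q) forces A = True.
Set E = False.
All clauses satisfied.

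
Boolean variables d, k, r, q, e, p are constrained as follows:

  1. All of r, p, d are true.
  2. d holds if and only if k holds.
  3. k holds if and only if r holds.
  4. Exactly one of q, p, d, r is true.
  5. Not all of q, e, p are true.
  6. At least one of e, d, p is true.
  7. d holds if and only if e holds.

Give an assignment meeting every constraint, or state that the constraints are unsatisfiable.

UNSATISFIABLE

Case d = True:
  (1) forces r = True.
  Constraint (4) is violated (d=T, r=T) — contradiction.
Case d = False:
  Constraint (1) is violated (d=F) — contradiction.
Both cases fail — unsatisfiable.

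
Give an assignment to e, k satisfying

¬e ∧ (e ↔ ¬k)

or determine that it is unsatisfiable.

e=F; k=T

  ¬e = True
  e ↔ ¬k = True
    ¬k = False
Both conjuncts True, so the formula holds.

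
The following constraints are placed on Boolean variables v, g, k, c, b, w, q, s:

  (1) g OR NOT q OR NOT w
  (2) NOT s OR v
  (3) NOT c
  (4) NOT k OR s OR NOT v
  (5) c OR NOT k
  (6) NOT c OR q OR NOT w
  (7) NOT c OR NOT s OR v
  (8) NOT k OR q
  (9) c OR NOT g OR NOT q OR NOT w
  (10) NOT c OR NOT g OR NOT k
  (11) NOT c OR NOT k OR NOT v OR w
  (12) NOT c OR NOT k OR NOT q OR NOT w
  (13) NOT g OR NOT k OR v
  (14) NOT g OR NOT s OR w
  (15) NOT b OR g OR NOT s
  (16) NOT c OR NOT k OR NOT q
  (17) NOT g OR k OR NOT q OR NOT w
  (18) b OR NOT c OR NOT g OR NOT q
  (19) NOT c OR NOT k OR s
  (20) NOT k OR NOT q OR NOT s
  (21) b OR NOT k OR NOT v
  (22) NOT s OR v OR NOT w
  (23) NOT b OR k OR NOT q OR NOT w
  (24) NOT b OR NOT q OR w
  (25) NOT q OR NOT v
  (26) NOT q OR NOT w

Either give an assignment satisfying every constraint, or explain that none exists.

v = True, g = True, k = False, c = False, b = False, w = True, q = False, s = True

Unit clause (NOT c) forces c = False.
In (c OR NOT k) only NOT k is left, so k = False.
Set v = True.
  then (NOT q OR NOT v) forces q = False.
Set g = True.
Set b = False.
Set w = True.
Set s = True.
All clauses satisfied.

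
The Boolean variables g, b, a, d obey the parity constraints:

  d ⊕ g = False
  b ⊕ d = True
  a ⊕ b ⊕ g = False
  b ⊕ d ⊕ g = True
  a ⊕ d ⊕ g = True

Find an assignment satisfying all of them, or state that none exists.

g = False, b = True, a = True, d = False

d ⊕ g = F ⊕ F = False ✓
b ⊕ d = T ⊕ F = True ✓
a ⊕ b ⊕ g = T ⊕ T ⊕ F = False ✓
b ⊕ d ⊕ g = T ⊕ F ⊕ F = True ✓
a ⊕ d ⊕ g = T ⊕ F ⊕ F = True ✓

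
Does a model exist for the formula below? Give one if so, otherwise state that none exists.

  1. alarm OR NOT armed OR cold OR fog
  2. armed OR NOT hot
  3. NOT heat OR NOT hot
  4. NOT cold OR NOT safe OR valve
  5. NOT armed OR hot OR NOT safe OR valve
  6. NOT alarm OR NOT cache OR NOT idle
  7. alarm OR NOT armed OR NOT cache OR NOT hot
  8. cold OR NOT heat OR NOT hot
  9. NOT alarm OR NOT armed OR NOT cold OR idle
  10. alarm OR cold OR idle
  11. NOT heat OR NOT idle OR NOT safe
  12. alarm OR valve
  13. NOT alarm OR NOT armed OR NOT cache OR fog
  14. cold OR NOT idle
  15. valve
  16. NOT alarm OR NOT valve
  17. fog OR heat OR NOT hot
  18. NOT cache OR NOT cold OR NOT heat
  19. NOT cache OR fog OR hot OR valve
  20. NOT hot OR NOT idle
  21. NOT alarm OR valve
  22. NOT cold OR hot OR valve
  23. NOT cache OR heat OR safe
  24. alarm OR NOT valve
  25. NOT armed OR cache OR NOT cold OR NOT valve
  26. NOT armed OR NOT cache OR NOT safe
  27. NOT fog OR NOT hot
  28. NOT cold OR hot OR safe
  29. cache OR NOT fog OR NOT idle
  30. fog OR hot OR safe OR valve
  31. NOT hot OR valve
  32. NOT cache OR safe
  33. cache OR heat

Unsatisfiable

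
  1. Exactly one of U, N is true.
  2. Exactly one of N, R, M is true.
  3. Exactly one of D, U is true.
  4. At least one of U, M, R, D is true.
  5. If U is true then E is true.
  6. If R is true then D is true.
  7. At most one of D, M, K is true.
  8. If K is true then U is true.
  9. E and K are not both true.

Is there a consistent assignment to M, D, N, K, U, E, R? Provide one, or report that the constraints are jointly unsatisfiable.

M: False; D: True; N: True; K: False; U: False; E: False; R: False

  (1) {U, N}: 1 true — exactly one ✓
  (2) {N, R, M}: 1 true — exactly one ✓
  (3) {D, U}: 1 true — exactly one ✓
  (4) {U, M, R, D}: 1 true — at least one ✓
  (5) U=F ⇒ E: vacuous ✓
  (6) R=F ⇒ D: vacuous ✓
  (7) {D, M, K}: 1 true — at most one ✓
  (8) K=F ⇒ U: vacuous ✓
  (9) E=F, K=F — not both ✓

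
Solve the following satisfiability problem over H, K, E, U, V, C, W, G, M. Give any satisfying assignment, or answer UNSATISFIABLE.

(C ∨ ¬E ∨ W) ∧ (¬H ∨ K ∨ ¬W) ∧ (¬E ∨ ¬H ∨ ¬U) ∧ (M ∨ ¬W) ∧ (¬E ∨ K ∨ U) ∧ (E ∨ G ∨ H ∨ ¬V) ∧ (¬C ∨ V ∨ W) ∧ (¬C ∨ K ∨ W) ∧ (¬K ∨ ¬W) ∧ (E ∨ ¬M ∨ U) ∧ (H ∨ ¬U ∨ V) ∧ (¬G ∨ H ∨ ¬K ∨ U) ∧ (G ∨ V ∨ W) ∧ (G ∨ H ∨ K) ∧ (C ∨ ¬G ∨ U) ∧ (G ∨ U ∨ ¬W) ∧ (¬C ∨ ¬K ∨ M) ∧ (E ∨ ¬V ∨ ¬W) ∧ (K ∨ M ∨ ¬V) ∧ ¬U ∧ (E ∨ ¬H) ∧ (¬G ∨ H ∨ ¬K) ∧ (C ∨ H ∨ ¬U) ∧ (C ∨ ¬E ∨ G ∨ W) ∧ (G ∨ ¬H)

Unit clause (¬U) forces U = False.
Set H = False.
Set K = True.
  then (¬K ∨ ¬W) forces W = False.
  then (¬G ∨ H ∨ ¬K ∨ U) forces G = False.
  then (G ∨ V ∨ W) forces V = True.
  then (E ∨ G ∨ H ∨ ¬V) forces E = True.
  then (C ∨ ¬E ∨ G ∨ W) forces C = True.
  then (¬C ∨ ¬K ∨ M) forces M = True.
All clauses satisfied.

H = False, K = True, E = True, U = False, V = True, C = True, W = False, G = False, M = True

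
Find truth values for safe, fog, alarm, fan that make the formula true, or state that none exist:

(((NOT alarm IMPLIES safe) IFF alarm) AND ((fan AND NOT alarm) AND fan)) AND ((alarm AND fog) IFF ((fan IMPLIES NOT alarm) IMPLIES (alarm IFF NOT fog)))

safe = False; fog = False; alarm = False; fan = True

  ((NOT alarm IMPLIES safe) IFF alarm) AND ((fan AND NOT alarm) AND fan) = True
    (NOT alarm IMPLIES safe) IFF alarm = True
      NOT alarm IMPLIES safe = False
        NOT alarm = True
    (fan AND NOT alarm) AND fan = True
      fan AND NOT alarm = True
        NOT alarm = True
  (alarm AND fog) IFF ((fan IMPLIES NOT alarm) IMPLIES (alarm IFF NOT fog)) = True
    alarm AND fog = False
    (fan IMPLIES NOT alarm) IMPLIES (alarm IFF NOT fog) = False
      fan IMPLIES NOT alarm = True
        NOT alarm = True
      alarm IFF NOT fog = False
        NOT fog = True
Both conjuncts True, so the formula holds.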